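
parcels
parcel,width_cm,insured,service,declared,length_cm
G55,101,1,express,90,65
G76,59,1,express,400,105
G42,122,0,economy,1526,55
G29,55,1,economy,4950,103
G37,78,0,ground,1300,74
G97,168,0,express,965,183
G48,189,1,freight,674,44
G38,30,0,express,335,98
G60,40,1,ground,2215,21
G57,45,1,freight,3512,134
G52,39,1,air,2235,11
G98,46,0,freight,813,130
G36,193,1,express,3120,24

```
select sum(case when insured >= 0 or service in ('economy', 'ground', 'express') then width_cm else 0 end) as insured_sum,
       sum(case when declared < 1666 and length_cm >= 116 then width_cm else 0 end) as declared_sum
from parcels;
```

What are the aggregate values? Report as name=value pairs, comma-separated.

insured_sum=1165, declared_sum=214

[insured_sum: insured >= 0 or service in ('economy', 'ground', 'express')]
parcel=G55: ✓ → 101
parcel=G76: ✓ → 59
parcel=G42: ✓ → 122
parcel=G29: ✓ → 55
parcel=G37: ✓ → 78
parcel=G97: ✓ → 168
parcel=G48: ✓ → 189
parcel=G38: ✓ → 30
parcel=G60: ✓ → 40
parcel=G57: ✓ → 45
parcel=G52: ✓ → 39
parcel=G98: ✓ → 46
parcel=G36: ✓ → 193
insured_sum = 101 + 59 + 122 + 55 + 78 + 168 + 189 + 30 + 40 + 45 + 39 + 46 + 193 = 1165
—
[declared_sum: declared < 1666 and length_cm >= 116]
parcel=G55: ✗
parcel=G76: ✗
parcel=G42: ✗
parcel=G29: ✗
parcel=G37: ✗
parcel=G97: ✓ → 168
parcel=G48: ✗
parcel=G38: ✗
parcel=G60: ✗
parcel=G57: ✗
parcel=G52: ✗
parcel=G98: ✓ → 46
parcel=G36: ✗
declared_sum = 168 + 46 = 214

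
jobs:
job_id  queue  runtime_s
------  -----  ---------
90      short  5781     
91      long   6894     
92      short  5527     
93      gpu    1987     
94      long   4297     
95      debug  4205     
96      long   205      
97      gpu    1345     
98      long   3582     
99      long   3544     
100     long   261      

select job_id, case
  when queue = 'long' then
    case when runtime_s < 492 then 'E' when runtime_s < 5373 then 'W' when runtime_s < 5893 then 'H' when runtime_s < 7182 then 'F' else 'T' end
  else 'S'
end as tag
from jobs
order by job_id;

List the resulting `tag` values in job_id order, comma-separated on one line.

S, F, S, S, W, S, E, S, W, W, E

job_id=90: queue='short' → outer ELSE → S
job_id=91: queue='long' → inner[runtime_s < 7182] → F
job_id=92: queue='short' → outer ELSE → S
job_id=93: queue='gpu' → outer ELSE → S
job_id=94: queue='long' → inner[runtime_s < 5373] → W
job_id=95: queue='debug' → outer ELSE → S
job_id=96: queue='long' → inner[runtime_s < 492] → E
job_id=97: queue='gpu' → outer ELSE → S
job_id=98: queue='long' → inner[runtime_s < 5373] → W
job_id=99: queue='long' → inner[runtime_s < 5373] → W
job_id=100: queue='long' → inner[runtime_s < 492] → E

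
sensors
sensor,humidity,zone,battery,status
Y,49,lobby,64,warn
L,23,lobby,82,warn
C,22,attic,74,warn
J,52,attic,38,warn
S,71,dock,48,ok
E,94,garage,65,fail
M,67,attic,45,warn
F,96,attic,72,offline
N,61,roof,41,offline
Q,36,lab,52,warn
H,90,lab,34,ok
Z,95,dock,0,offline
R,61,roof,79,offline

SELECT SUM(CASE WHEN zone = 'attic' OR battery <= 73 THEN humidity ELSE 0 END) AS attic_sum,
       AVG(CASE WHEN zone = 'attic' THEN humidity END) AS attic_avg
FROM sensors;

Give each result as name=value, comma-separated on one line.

[attic_sum: zone = 'attic' OR battery <= 73]
sensor=Y: ✓ → 49
sensor=L: ✗
sensor=C: ✓ → 22
sensor=J: ✓ → 52
sensor=S: ✓ → 71
sensor=E: ✓ → 94
sensor=M: ✓ → 67
sensor=F: ✓ → 96
sensor=N: ✓ → 61
sensor=Q: ✓ → 36
sensor=H: ✓ → 90
sensor=Z: ✓ → 95
sensor=R: ✗
attic_sum = 49 + 22 + 52 + 71 + 94 + 67 + 96 + 61 + 36 + 90 + 95 = 733
—
[attic_avg: zone = 'attic']
sensor=Y: ✗
sensor=L: ✗
sensor=C: ✓ → 22
sensor=J: ✓ → 52
sensor=S: ✗
sensor=E: ✗
sensor=M: ✓ → 67
sensor=F: ✓ → 96
sensor=N: ✗
sensor=Q: ✗
sensor=H: ✗
sensor=Z: ✗
sensor=R: ✗
attic_avg = (22 + 52 + 67 + 96) / 4 = 59.25

attic_sum=733, attic_avg=59.25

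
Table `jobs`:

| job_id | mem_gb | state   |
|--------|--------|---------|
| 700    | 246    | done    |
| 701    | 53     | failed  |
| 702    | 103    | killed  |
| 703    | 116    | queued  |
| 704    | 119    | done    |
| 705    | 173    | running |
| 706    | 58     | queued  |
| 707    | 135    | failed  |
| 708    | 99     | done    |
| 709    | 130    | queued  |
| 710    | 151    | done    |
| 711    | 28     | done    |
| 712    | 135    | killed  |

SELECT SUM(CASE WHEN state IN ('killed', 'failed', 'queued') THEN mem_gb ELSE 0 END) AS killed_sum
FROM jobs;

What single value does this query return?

job_id=700: ✗
job_id=701: ✓ → 53
job_id=702: ✓ → 103
job_id=703: ✓ → 116
job_id=704: ✗
job_id=705: ✗
job_id=706: ✓ → 58
job_id=707: ✓ → 135
job_id=708: ✗
job_id=709: ✓ → 130
job_id=710: ✗
job_id=711: ✗
job_id=712: ✓ → 135
killed_sum = 53 + 103 + 116 + 58 + 135 + 130 + 135 = 730

730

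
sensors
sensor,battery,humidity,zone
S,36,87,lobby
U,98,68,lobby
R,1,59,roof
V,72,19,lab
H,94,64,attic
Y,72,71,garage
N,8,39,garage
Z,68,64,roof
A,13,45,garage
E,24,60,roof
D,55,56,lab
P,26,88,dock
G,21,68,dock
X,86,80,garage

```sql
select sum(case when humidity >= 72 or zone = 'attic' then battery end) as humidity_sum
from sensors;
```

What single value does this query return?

242

sensor=S: ✓ → 36
sensor=U: ✗
sensor=R: ✗
sensor=V: ✗
sensor=H: ✓ → 94
sensor=Y: ✗
sensor=N: ✗
sensor=Z: ✗
sensor=A: ✗
sensor=E: ✗
sensor=D: ✗
sensor=P: ✓ → 26
sensor=G: ✗
sensor=X: ✓ → 86
humidity_sum = 36 + 94 + 26 + 86 = 242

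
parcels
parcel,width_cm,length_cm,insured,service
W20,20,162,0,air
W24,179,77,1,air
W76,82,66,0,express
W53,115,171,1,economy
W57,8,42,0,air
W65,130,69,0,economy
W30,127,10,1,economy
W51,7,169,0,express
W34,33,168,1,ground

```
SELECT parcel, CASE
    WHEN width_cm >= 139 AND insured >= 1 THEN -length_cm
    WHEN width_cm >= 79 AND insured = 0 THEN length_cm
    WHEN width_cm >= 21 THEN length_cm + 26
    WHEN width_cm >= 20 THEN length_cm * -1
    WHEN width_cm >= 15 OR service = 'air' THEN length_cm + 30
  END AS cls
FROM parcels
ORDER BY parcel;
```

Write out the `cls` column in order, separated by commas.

parcel=W20: width_cm >= 20 → -162
parcel=W24: width_cm >= 139 AND insured >= 1 → -77
parcel=W30: width_cm >= 21 → 36
parcel=W34: width_cm >= 21 → 194
parcel=W51: (no match → NULL) → NULL
parcel=W53: width_cm >= 21 → 197
parcel=W57: width_cm >= 15 OR service = 'air' → 72
parcel=W65: width_cm >= 79 AND insured = 0 → 69
parcel=W76: width_cm >= 79 AND insured = 0 → 66

-162, -77, 36, 194, NULL, 197, 72, 69, 66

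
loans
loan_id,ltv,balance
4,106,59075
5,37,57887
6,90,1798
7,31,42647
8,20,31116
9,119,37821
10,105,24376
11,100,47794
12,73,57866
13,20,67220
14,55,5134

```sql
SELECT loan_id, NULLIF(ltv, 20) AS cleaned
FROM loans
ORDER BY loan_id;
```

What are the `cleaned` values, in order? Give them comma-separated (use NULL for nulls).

loan_id=4: ltv=106 vs 20: differ → 106
loan_id=5: ltv=37 vs 20: differ → 37
loan_id=6: ltv=90 vs 20: differ → 90
loan_id=7: ltv=31 vs 20: differ → 31
loan_id=8: ltv=20 vs 20: equal → NULL
loan_id=9: ltv=119 vs 20: differ → 119
loan_id=10: ltv=105 vs 20: differ → 105
loan_id=11: ltv=100 vs 20: differ → 100
loan_id=12: ltv=73 vs 20: differ → 73
loan_id=13: ltv=20 vs 20: equal → NULL
loan_id=14: ltv=55 vs 20: differ → 55

106, 37, 90, 31, NULL, 119, 105, 100, 73, NULL, 55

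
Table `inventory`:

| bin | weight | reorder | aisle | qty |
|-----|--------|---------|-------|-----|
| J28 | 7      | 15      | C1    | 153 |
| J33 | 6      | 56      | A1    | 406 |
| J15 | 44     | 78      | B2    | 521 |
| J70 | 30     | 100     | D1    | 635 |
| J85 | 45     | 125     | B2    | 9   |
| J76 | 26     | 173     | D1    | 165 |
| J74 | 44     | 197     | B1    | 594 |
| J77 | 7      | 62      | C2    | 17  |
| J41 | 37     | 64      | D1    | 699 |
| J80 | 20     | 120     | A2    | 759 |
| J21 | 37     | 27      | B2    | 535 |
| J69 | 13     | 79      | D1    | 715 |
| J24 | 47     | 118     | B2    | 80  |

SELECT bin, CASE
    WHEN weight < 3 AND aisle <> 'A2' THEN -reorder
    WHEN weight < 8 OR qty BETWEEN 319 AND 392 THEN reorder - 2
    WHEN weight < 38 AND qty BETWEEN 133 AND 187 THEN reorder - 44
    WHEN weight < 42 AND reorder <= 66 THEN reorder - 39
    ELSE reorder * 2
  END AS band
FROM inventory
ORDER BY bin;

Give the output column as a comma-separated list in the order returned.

156, -12, 236, 13, 54, 25, 158, 200, 394, 129, 60, 240, 250

bin=J15: ELSE → 156
bin=J21: weight < 42 AND reorder <= 66 → -12
bin=J24: ELSE → 236
bin=J28: weight < 8 OR qty BETWEEN 319 AND 392 → 13
bin=J33: weight < 8 OR qty BETWEEN 319 AND 392 → 54
bin=J41: weight < 42 AND reorder <= 66 → 25
bin=J69: ELSE → 158
bin=J70: ELSE → 200
bin=J74: ELSE → 394
bin=J76: weight < 38 AND qty BETWEEN 133 AND 187 → 129
bin=J77: weight < 8 OR qty BETWEEN 319 AND 392 → 60
bin=J80: ELSE → 240
bin=J85: ELSE → 250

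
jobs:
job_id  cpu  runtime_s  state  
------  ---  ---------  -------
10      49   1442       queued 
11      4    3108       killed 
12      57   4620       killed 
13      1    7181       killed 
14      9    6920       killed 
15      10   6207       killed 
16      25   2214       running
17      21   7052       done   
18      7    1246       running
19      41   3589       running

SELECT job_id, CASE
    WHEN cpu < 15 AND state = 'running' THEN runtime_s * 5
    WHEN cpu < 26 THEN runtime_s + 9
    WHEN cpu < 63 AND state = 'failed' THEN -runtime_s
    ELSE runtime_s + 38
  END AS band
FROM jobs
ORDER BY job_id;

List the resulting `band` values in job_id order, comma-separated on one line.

1480, 3117, 4658, 7190, 6929, 6216, 2223, 7061, 6230, 3627

job_id=10: ELSE → 1480
job_id=11: cpu < 26 → 3117
job_id=12: ELSE → 4658
job_id=13: cpu < 26 → 7190
job_id=14: cpu < 26 → 6929
job_id=15: cpu < 26 → 6216
job_id=16: cpu < 26 → 2223
job_id=17: cpu < 26 → 7061
job_id=18: cpu < 15 AND state = 'running' → 6230
job_id=19: ELSE → 3627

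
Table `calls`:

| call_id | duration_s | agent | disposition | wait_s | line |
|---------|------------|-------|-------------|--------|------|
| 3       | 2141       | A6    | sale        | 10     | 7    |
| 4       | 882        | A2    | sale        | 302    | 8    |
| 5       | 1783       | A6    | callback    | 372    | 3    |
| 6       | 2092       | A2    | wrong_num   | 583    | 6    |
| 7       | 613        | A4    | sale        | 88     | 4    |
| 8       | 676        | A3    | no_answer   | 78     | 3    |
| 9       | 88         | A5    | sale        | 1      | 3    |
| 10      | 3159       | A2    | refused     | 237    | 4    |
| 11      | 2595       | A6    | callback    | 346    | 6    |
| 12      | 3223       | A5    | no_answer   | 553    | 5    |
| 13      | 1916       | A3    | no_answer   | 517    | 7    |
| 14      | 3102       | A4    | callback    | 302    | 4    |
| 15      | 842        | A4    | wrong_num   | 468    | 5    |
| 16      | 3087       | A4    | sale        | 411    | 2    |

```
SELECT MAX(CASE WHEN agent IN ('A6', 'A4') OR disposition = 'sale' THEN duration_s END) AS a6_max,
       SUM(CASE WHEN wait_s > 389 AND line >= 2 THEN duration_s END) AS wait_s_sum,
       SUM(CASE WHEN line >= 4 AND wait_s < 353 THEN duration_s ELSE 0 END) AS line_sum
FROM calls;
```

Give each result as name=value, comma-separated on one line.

a6_max=3102, wait_s_sum=11160, line_sum=12492

[a6_max: agent IN ('A6', 'A4') OR disposition = 'sale']
call_id=3: ✓ → 2141
call_id=4: ✓ → 882
call_id=5: ✓ → 1783
call_id=6: ✗
call_id=7: ✓ → 613
call_id=8: ✗
call_id=9: ✓ → 88
call_id=10: ✗
call_id=11: ✓ → 2595
call_id=12: ✗
call_id=13: ✗
call_id=14: ✓ → 3102
call_id=15: ✓ → 842
call_id=16: ✓ → 3087
a6_max = MAX(2141, 882, 1783, 613, 88, 2595, 3102, 842, 3087) = 3102
—
[wait_s_sum: wait_s > 389 AND line >= 2]
call_id=3: ✗
call_id=4: ✗
call_id=5: ✗
call_id=6: ✓ → 2092
call_id=7: ✗
call_id=8: ✗
call_id=9: ✗
call_id=10: ✗
call_id=11: ✗
call_id=12: ✓ → 3223
call_id=13: ✓ → 1916
call_id=14: ✗
call_id=15: ✓ → 842
call_id=16: ✓ → 3087
wait_s_sum = 2092 + 3223 + 1916 + 842 + 3087 = 11160
—
[line_sum: line >= 4 AND wait_s < 353]
call_id=3: ✓ → 2141
call_id=4: ✓ → 882
call_id=5: ✗
call_id=6: ✗
call_id=7: ✓ → 613
call_id=8: ✗
call_id=9: ✗
call_id=10: ✓ → 3159
call_id=11: ✓ → 2595
call_id=12: ✗
call_id=13: ✗
call_id=14: ✓ → 3102
call_id=15: ✗
call_id=16: ✗
line_sum = 2141 + 882 + 613 + 3159 + 2595 + 3102 = 12492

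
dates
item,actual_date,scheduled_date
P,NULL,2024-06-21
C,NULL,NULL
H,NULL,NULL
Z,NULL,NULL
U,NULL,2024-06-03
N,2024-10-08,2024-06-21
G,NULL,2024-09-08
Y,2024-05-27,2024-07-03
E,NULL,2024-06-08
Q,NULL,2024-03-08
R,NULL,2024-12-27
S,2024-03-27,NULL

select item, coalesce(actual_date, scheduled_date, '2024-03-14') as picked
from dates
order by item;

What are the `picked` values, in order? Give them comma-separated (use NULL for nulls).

item=C: actual_date=NULL, scheduled_date=NULL, → literal 2024-03-14 → 2024-03-14
item=E: actual_date=NULL, scheduled_date=2024-06-08 → 2024-06-08
item=G: actual_date=NULL, scheduled_date=2024-09-08 → 2024-09-08
item=H: actual_date=NULL, scheduled_date=NULL, → literal 2024-03-14 → 2024-03-14
item=N: actual_date=2024-10-08 → 2024-10-08
item=P: actual_date=NULL, scheduled_date=2024-06-21 → 2024-06-21
item=Q: actual_date=NULL, scheduled_date=2024-03-08 → 2024-03-08
item=R: actual_date=NULL, scheduled_date=2024-12-27 → 2024-12-27
item=S: actual_date=2024-03-27 → 2024-03-27
item=U: actual_date=NULL, scheduled_date=2024-06-03 → 2024-06-03
item=Y: actual_date=2024-05-27 → 2024-05-27
item=Z: actual_date=NULL, scheduled_date=NULL, → literal 2024-03-14 → 2024-03-14

2024-03-14, 2024-06-08, 2024-09-08, 2024-03-14, 2024-10-08, 2024-06-21, 2024-03-08, 2024-12-27, 2024-03-27, 2024-06-03, 2024-05-27, 2024-03-14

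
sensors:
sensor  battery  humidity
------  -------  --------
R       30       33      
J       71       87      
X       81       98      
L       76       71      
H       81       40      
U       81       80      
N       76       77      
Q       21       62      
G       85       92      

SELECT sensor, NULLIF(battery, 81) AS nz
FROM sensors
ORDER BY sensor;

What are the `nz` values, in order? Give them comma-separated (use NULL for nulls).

sensor=G: battery=85 vs 81: differ → 85
sensor=H: battery=81 vs 81: equal → NULL
sensor=J: battery=71 vs 81: differ → 71
sensor=L: battery=76 vs 81: differ → 76
sensor=N: battery=76 vs 81: differ → 76
sensor=Q: battery=21 vs 81: differ → 21
sensor=R: battery=30 vs 81: differ → 30
sensor=U: battery=81 vs 81: equal → NULL
sensor=X: battery=81 vs 81: equal → NULL

85, NULL, 71, 76, 76, 21, 30, NULL, NULL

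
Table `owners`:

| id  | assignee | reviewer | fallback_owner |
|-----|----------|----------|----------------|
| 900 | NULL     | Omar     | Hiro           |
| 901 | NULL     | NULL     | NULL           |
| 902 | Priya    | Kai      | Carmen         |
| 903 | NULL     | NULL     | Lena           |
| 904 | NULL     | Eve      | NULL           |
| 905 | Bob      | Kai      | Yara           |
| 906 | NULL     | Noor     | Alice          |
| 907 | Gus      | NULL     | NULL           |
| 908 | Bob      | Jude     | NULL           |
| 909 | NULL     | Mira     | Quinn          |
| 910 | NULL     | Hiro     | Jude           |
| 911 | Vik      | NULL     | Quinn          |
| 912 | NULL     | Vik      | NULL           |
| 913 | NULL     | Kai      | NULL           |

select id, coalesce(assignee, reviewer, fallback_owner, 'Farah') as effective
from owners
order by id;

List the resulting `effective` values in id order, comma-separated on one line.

Omar, Farah, Priya, Lena, Eve, Bob, Noor, Gus, Bob, Mira, Hiro, Vik, Vik, Kai

id=900: assignee=NULL, reviewer=Omar → Omar
id=901: assignee=NULL, reviewer=NULL, fallback_owner=NULL, → literal Farah → Farah
id=902: assignee=Priya → Priya
id=903: assignee=NULL, reviewer=NULL, fallback_owner=Lena → Lena
id=904: assignee=NULL, reviewer=Eve → Eve
id=905: assignee=Bob → Bob
id=906: assignee=NULL, reviewer=Noor → Noor
id=907: assignee=Gus → Gus
id=908: assignee=Bob → Bob
id=909: assignee=NULL, reviewer=Mira → Mira
id=910: assignee=NULL, reviewer=Hiro → Hiro
id=911: assignee=Vik → Vik
id=912: assignee=NULL, reviewer=Vik → Vik
id=913: assignee=NULL, reviewer=Kai → Kai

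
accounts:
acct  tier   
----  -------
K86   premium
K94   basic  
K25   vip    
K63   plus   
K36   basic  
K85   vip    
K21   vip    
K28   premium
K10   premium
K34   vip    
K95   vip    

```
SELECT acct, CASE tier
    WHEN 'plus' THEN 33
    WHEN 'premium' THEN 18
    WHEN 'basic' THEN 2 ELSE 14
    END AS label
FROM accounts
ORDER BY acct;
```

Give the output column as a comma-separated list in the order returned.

acct=K10: tier='premium' → 18
acct=K21: ELSE → 14
acct=K25: ELSE → 14
acct=K28: tier='premium' → 18
acct=K34: ELSE → 14
acct=K36: tier='basic' → 2
acct=K63: tier='plus' → 33
acct=K85: ELSE → 14
acct=K86: tier='premium' → 18
acct=K94: tier='basic' → 2
acct=K95: ELSE → 14

18, 14, 14, 18, 14, 2, 33, 14, 18, 2, 14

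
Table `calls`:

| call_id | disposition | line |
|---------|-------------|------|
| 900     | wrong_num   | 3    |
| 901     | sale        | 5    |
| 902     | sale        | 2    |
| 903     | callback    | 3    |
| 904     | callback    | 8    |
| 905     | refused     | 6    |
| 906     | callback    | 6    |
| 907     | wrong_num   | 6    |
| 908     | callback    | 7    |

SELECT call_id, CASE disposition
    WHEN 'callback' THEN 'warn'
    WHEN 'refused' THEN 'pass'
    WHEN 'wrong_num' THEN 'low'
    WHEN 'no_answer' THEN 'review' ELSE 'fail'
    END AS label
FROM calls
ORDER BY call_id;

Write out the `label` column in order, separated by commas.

call_id=900: disposition='wrong_num' → low
call_id=901: ELSE → fail
call_id=902: ELSE → fail
call_id=903: disposition='callback' → warn
call_id=904: disposition='callback' → warn
call_id=905: disposition='refused' → pass
call_id=906: disposition='callback' → warn
call_id=907: disposition='wrong_num' → low
call_id=908: disposition='callback' → warn

low, fail, fail, warn, warn, pass, warn, low, warn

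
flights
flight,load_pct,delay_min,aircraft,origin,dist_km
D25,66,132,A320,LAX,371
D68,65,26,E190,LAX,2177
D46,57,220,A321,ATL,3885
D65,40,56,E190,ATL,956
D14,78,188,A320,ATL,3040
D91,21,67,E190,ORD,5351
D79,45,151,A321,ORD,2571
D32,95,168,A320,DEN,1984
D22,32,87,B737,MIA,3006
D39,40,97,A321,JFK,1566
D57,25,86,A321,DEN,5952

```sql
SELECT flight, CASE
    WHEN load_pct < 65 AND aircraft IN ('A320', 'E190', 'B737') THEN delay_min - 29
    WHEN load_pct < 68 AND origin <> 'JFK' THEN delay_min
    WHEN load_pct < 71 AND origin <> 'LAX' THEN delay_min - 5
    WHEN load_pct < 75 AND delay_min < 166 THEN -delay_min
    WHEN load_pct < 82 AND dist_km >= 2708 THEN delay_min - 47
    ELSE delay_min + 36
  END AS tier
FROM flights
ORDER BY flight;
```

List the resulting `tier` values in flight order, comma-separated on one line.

141, 58, 132, 204, 92, 220, 86, 27, 26, 151, 38

flight=D14: load_pct < 82 AND dist_km >= 2708 → 141
flight=D22: load_pct < 65 AND aircraft IN ('A320', 'E190', 'B737') → 58
flight=D25: load_pct < 68 AND origin <> 'JFK' → 132
flight=D32: ELSE → 204
flight=D39: load_pct < 71 AND origin <> 'LAX' → 92
flight=D46: load_pct < 68 AND origin <> 'JFK' → 220
flight=D57: load_pct < 68 AND origin <> 'JFK' → 86
flight=D65: load_pct < 65 AND aircraft IN ('A320', 'E190', 'B737') → 27
flight=D68: load_pct < 68 AND origin <> 'JFK' → 26
flight=D79: load_pct < 68 AND origin <> 'JFK' → 151
flight=D91: load_pct < 65 AND aircraft IN ('A320', 'E190', 'B737') → 38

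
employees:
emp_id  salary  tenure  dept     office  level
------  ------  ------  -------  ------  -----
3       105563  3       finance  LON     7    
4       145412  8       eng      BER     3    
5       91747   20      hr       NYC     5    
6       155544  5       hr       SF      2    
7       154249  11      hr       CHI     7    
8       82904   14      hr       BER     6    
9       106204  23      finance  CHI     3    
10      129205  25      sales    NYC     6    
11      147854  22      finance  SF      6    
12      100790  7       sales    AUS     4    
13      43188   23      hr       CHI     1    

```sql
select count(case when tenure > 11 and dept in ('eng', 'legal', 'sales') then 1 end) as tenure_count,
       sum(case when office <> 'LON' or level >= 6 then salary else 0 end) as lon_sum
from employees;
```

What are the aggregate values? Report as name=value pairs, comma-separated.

[tenure_count: tenure > 11 and dept in ('eng', 'legal', 'sales')]
emp_id=3: ✗
emp_id=4: ✗
emp_id=5: ✗
emp_id=6: ✗
emp_id=7: ✗
emp_id=8: ✗
emp_id=9: ✗
emp_id=10: ✓ → 1
emp_id=11: ✗
emp_id=12: ✗
emp_id=13: ✗
tenure_count = COUNT(1) = 1
—
[lon_sum: office <> 'LON' or level >= 6]
emp_id=3: ✓ → 105563
emp_id=4: ✓ → 145412
emp_id=5: ✓ → 91747
emp_id=6: ✓ → 155544
emp_id=7: ✓ → 154249
emp_id=8: ✓ → 82904
emp_id=9: ✓ → 106204
emp_id=10: ✓ → 129205
emp_id=11: ✓ → 147854
emp_id=12: ✓ → 100790
emp_id=13: ✓ → 43188
lon_sum = 105563 + 145412 + 91747 + 155544 + 154249 + 82904 + 106204 + 129205 + 147854 + 100790 + 43188 = 1262660

tenure_count=1, lon_sum=1262660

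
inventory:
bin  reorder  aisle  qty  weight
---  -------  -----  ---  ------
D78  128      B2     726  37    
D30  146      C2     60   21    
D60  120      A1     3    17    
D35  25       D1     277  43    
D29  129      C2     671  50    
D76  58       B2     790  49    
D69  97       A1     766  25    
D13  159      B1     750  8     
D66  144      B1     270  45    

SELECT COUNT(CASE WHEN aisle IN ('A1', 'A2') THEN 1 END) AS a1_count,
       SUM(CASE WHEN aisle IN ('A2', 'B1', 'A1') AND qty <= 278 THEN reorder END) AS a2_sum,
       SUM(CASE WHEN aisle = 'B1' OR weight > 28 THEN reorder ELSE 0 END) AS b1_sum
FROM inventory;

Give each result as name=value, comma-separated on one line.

a1_count=2, a2_sum=264, b1_sum=643

[a1_count: aisle IN ('A1', 'A2')]
bin=D78: ✗
bin=D30: ✗
bin=D60: ✓ → 1
bin=D35: ✗
bin=D29: ✗
bin=D76: ✗
bin=D69: ✓ → 1
bin=D13: ✗
bin=D66: ✗
a1_count = COUNT(1, 1) = 2
—
[a2_sum: aisle IN ('A2', 'B1', 'A1') AND qty <= 278]
bin=D78: ✗
bin=D30: ✗
bin=D60: ✓ → 120
bin=D35: ✗
bin=D29: ✗
bin=D76: ✗
bin=D69: ✗
bin=D13: ✗
bin=D66: ✓ → 144
a2_sum = 120 + 144 = 264
—
[b1_sum: aisle = 'B1' OR weight > 28]
bin=D78: ✓ → 128
bin=D30: ✗
bin=D60: ✗
bin=D35: ✓ → 25
bin=D29: ✓ → 129
bin=D76: ✓ → 58
bin=D69: ✗
bin=D13: ✓ → 159
bin=D66: ✓ → 144
b1_sum = 128 + 25 + 129 + 58 + 159 + 144 = 643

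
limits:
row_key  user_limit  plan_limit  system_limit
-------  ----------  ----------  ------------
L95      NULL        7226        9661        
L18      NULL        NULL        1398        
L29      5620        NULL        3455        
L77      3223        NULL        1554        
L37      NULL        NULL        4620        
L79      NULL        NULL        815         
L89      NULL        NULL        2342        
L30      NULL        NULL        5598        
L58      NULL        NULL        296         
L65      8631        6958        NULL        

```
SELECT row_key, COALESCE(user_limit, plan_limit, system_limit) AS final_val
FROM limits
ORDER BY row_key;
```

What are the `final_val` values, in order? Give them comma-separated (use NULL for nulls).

row_key=L18: user_limit=NULL, plan_limit=NULL, system_limit=1398 → 1398
row_key=L29: user_limit=5620 → 5620
row_key=L30: user_limit=NULL, plan_limit=NULL, system_limit=5598 → 5598
row_key=L37: user_limit=NULL, plan_limit=NULL, system_limit=4620 → 4620
row_key=L58: user_limit=NULL, plan_limit=NULL, system_limit=296 → 296
row_key=L65: user_limit=8631 → 8631
row_key=L77: user_limit=3223 → 3223
row_key=L79: user_limit=NULL, plan_limit=NULL, system_limit=815 → 815
row_key=L89: user_limit=NULL, plan_limit=NULL, system_limit=2342 → 2342
row_key=L95: user_limit=NULL, plan_limit=7226 → 7226

1398, 5620, 5598, 4620, 296, 8631, 3223, 815, 2342, 7226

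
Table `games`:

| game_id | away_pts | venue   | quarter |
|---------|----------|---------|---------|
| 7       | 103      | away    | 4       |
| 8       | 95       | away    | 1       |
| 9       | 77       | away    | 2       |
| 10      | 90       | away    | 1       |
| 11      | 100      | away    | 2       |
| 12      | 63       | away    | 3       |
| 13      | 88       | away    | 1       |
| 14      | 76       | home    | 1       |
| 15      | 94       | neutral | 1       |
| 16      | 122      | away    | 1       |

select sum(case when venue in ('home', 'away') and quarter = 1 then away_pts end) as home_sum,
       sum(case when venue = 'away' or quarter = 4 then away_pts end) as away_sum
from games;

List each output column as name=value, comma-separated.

home_sum=471, away_sum=738

[home_sum: venue in ('home', 'away') and quarter = 1]
game_id=7: ✗
game_id=8: ✓ → 95
game_id=9: ✗
game_id=10: ✓ → 90
game_id=11: ✗
game_id=12: ✗
game_id=13: ✓ → 88
game_id=14: ✓ → 76
game_id=15: ✗
game_id=16: ✓ → 122
home_sum = 95 + 90 + 88 + 76 + 122 = 471
—
[away_sum: venue = 'away' or quarter = 4]
game_id=7: ✓ → 103
game_id=8: ✓ → 95
game_id=9: ✓ → 77
game_id=10: ✓ → 90
game_id=11: ✓ → 100
game_id=12: ✓ → 63
game_id=13: ✓ → 88
game_id=14: ✗
game_id=15: ✗
game_id=16: ✓ → 122
away_sum = 103 + 95 + 77 + 90 + 100 + 63 + 88 + 122 = 738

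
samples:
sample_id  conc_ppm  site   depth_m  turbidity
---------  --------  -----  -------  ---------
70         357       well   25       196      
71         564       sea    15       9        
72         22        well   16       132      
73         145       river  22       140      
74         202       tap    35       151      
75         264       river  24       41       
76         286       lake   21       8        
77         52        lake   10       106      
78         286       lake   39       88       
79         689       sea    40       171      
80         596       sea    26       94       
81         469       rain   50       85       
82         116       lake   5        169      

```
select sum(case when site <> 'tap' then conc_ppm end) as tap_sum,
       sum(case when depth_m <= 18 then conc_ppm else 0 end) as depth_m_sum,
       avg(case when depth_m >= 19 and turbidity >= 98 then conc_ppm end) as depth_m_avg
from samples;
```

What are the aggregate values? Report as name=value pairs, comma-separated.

tap_sum=3846, depth_m_sum=754, depth_m_avg=348.25

[tap_sum: site <> 'tap']
sample_id=70: ✓ → 357
sample_id=71: ✓ → 564
sample_id=72: ✓ → 22
sample_id=73: ✓ → 145
sample_id=74: ✗
sample_id=75: ✓ → 264
sample_id=76: ✓ → 286
sample_id=77: ✓ → 52
sample_id=78: ✓ → 286
sample_id=79: ✓ → 689
sample_id=80: ✓ → 596
sample_id=81: ✓ → 469
sample_id=82: ✓ → 116
tap_sum = 357 + 564 + 22 + 145 + 264 + 286 + 52 + 286 + 689 + 596 + 469 + 116 = 3846
—
[depth_m_sum: depth_m <= 18]
sample_id=70: ✗
sample_id=71: ✓ → 564
sample_id=72: ✓ → 22
sample_id=73: ✗
sample_id=74: ✗
sample_id=75: ✗
sample_id=76: ✗
sample_id=77: ✓ → 52
sample_id=78: ✗
sample_id=79: ✗
sample_id=80: ✗
sample_id=81: ✗
sample_id=82: ✓ → 116
depth_m_sum = 564 + 22 + 52 + 116 = 754
—
[depth_m_avg: depth_m >= 19 and turbidity >= 98]
sample_id=70: ✓ → 357
sample_id=71: ✗
sample_id=72: ✗
sample_id=73: ✓ → 145
sample_id=74: ✓ → 202
sample_id=75: ✗
sample_id=76: ✗
sample_id=77: ✗
sample_id=78: ✗
sample_id=79: ✓ → 689
sample_id=80: ✗
sample_id=81: ✗
sample_id=82: ✗
depth_m_avg = (357 + 145 + 202 + 689) / 4 = 348.25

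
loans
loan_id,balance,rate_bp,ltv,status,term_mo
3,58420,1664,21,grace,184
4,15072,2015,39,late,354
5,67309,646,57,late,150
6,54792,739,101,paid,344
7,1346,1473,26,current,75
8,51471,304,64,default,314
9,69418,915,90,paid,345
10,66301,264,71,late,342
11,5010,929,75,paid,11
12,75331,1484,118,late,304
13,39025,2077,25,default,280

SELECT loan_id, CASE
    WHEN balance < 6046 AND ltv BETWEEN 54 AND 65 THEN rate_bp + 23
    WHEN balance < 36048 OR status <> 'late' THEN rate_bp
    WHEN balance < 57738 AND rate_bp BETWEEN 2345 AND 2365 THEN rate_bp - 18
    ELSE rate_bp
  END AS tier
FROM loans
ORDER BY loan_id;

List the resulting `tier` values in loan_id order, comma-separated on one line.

1664, 2015, 646, 739, 1473, 304, 915, 264, 929, 1484, 2077

loan_id=3: balance < 36048 OR status <> 'late' → 1664
loan_id=4: balance < 36048 OR status <> 'late' → 2015
loan_id=5: ELSE → 646
loan_id=6: balance < 36048 OR status <> 'late' → 739
loan_id=7: balance < 36048 OR status <> 'late' → 1473
loan_id=8: balance < 36048 OR status <> 'late' → 304
loan_id=9: balance < 36048 OR status <> 'late' → 915
loan_id=10: ELSE → 264
loan_id=11: balance < 36048 OR status <> 'late' → 929
loan_id=12: ELSE → 1484
loan_id=13: balance < 36048 OR status <> 'late' → 2077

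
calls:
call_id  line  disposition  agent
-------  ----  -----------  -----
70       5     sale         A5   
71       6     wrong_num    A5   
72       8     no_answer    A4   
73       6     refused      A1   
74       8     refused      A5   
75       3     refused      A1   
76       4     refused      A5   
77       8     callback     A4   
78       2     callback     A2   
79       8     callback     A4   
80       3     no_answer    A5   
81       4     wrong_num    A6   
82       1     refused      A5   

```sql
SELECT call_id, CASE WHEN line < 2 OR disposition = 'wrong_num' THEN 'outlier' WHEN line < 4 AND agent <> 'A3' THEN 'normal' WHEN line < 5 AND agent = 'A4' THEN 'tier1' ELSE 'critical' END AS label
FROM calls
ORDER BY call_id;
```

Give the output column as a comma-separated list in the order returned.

call_id=70: ELSE → critical
call_id=71: line < 2 OR disposition = 'wrong_num' → outlier
call_id=72: ELSE → critical
call_id=73: ELSE → critical
call_id=74: ELSE → critical
call_id=75: line < 4 AND agent <> 'A3' → normal
call_id=76: ELSE → critical
call_id=77: ELSE → critical
call_id=78: line < 4 AND agent <> 'A3' → normal
call_id=79: ELSE → critical
call_id=80: line < 4 AND agent <> 'A3' → normal
call_id=81: line < 2 OR disposition = 'wrong_num' → outlier
call_id=82: line < 2 OR disposition = 'wrong_num' → outlier

critical, outlier, critical, critical, critical, normal, critical, critical, normal, critical, normal, outlier, outlier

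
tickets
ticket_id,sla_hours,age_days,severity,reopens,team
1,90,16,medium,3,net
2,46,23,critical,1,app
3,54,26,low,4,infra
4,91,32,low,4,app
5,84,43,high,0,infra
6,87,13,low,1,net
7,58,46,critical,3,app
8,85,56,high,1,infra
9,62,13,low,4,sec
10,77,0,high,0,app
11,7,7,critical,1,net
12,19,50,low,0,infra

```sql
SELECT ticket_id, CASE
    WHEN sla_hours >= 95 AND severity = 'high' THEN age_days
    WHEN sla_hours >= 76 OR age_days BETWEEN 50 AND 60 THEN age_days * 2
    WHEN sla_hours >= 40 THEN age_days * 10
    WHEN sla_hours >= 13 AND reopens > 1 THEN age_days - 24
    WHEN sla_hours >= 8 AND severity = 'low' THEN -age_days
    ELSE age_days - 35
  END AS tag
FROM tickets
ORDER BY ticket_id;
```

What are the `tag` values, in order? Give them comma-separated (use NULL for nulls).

32, 230, 260, 64, 86, 26, 460, 112, 130, 0, -28, 100

ticket_id=1: sla_hours >= 76 OR age_days BETWEEN 50 AND 60 → 32
ticket_id=2: sla_hours >= 40 → 230
ticket_id=3: sla_hours >= 40 → 260
ticket_id=4: sla_hours >= 76 OR age_days BETWEEN 50 AND 60 → 64
ticket_id=5: sla_hours >= 76 OR age_days BETWEEN 50 AND 60 → 86
ticket_id=6: sla_hours >= 76 OR age_days BETWEEN 50 AND 60 → 26
ticket_id=7: sla_hours >= 40 → 460
ticket_id=8: sla_hours >= 76 OR age_days BETWEEN 50 AND 60 → 112
ticket_id=9: sla_hours >= 40 → 130
ticket_id=10: sla_hours >= 76 OR age_days BETWEEN 50 AND 60 → 0
ticket_id=11: ELSE → -28
ticket_id=12: sla_hours >= 76 OR age_days BETWEEN 50 AND 60 → 100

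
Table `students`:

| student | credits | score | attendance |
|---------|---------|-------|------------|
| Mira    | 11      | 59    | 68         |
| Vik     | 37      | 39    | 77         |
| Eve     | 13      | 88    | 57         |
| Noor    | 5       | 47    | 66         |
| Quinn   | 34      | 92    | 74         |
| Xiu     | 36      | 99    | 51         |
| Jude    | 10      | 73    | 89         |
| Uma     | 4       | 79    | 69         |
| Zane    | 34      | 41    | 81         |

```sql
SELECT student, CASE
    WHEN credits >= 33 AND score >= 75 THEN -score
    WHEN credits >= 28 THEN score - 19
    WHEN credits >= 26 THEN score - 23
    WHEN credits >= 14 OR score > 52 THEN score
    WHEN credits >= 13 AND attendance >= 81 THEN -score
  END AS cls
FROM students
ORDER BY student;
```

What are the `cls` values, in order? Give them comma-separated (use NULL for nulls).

student=Eve: credits >= 14 OR score > 52 → 88
student=Jude: credits >= 14 OR score > 52 → 73
student=Mira: credits >= 14 OR score > 52 → 59
student=Noor: (no match → NULL) → NULL
student=Quinn: credits >= 33 AND score >= 75 → -92
student=Uma: credits >= 14 OR score > 52 → 79
student=Vik: credits >= 28 → 20
student=Xiu: credits >= 33 AND score >= 75 → -99
student=Zane: credits >= 28 → 22

88, 73, 59, NULL, -92, 79, 20, -99, 22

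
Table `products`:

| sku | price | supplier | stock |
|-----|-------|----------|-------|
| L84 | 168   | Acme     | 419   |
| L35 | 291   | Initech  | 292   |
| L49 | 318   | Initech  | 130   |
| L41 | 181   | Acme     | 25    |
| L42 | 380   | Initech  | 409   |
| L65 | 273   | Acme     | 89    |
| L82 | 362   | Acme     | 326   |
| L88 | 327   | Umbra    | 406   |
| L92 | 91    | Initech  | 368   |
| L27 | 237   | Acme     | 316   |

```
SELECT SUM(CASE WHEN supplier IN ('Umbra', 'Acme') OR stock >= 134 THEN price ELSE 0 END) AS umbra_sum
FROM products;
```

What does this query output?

2310

sku=L84: ✓ → 168
sku=L35: ✓ → 291
sku=L49: ✗
sku=L41: ✓ → 181
sku=L42: ✓ → 380
sku=L65: ✓ → 273
sku=L82: ✓ → 362
sku=L88: ✓ → 327
sku=L92: ✓ → 91
sku=L27: ✓ → 237
umbra_sum = 168 + 291 + 181 + 380 + 273 + 362 + 327 + 91 + 237 = 2310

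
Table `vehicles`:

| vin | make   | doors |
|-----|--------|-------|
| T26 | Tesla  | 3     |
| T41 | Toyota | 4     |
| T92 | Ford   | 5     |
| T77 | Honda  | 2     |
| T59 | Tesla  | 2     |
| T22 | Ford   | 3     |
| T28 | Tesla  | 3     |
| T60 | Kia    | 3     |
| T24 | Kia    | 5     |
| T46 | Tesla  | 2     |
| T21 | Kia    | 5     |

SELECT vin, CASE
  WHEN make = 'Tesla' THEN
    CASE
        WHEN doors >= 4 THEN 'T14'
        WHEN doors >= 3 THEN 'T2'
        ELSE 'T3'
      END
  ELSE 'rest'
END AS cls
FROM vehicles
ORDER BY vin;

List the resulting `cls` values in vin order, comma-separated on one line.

rest, rest, rest, T2, T2, rest, T3, T3, rest, rest, rest

vin=T21: make='Kia' → outer ELSE → rest
vin=T22: make='Ford' → outer ELSE → rest
vin=T24: make='Kia' → outer ELSE → rest
vin=T26: make='Tesla' → inner[doors >= 3] → T2
vin=T28: make='Tesla' → inner[doors >= 3] → T2
vin=T41: make='Toyota' → outer ELSE → rest
vin=T46: make='Tesla' → inner[ELSE] → T3
vin=T59: make='Tesla' → inner[ELSE] → T3
vin=T60: make='Kia' → outer ELSE → rest
vin=T77: make='Honda' → outer ELSE → rest
vin=T92: make='Ford' → outer ELSE → rest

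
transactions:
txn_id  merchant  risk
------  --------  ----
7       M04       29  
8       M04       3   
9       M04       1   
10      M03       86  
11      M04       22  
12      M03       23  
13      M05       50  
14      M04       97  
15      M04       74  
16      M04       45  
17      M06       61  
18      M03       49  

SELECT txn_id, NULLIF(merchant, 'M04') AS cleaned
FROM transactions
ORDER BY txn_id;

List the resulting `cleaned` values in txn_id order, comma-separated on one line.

txn_id=7: merchant=M04 vs M04: equal → NULL
txn_id=8: merchant=M04 vs M04: equal → NULL
txn_id=9: merchant=M04 vs M04: equal → NULL
txn_id=10: merchant=M03 vs M04: differ → M03
txn_id=11: merchant=M04 vs M04: equal → NULL
txn_id=12: merchant=M03 vs M04: differ → M03
txn_id=13: merchant=M05 vs M04: differ → M05
txn_id=14: merchant=M04 vs M04: equal → NULL
txn_id=15: merchant=M04 vs M04: equal → NULL
txn_id=16: merchant=M04 vs M04: equal → NULL
txn_id=17: merchant=M06 vs M04: differ → M06
txn_id=18: merchant=M03 vs M04: differ → M03

NULL, NULL, NULL, M03, NULL, M03, M05, NULL, NULL, NULL, M06, M03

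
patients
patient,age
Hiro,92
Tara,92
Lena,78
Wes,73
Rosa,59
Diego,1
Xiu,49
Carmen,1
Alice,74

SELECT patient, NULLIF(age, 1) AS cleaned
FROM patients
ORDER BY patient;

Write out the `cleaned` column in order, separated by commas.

patient=Alice: age=74 vs 1: differ → 74
patient=Carmen: age=1 vs 1: equal → NULL
patient=Diego: age=1 vs 1: equal → NULL
patient=Hiro: age=92 vs 1: differ → 92
patient=Lena: age=78 vs 1: differ → 78
patient=Rosa: age=59 vs 1: differ → 59
patient=Tara: age=92 vs 1: differ → 92
patient=Wes: age=73 vs 1: differ → 73
patient=Xiu: age=49 vs 1: differ → 49

74, NULL, NULL, 92, 78, 59, 92, 73, 49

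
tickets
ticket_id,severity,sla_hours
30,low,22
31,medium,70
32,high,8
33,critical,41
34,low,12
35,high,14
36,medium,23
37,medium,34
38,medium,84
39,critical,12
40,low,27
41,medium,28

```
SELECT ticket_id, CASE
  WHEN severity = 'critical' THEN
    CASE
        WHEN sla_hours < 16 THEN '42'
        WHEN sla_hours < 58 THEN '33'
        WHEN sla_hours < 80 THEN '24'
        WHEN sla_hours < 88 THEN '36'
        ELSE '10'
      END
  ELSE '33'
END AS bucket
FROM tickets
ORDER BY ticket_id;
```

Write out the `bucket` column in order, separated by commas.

33, 33, 33, 33, 33, 33, 33, 33, 33, 42, 33, 33

ticket_id=30: severity='low' → outer ELSE → 33
ticket_id=31: severity='medium' → outer ELSE → 33
ticket_id=32: severity='high' → outer ELSE → 33
ticket_id=33: severity='critical' → inner[sla_hours < 58] → 33
ticket_id=34: severity='low' → outer ELSE → 33
ticket_id=35: severity='high' → outer ELSE → 33
ticket_id=36: severity='medium' → outer ELSE → 33
ticket_id=37: severity='medium' → outer ELSE → 33
ticket_id=38: severity='medium' → outer ELSE → 33
ticket_id=39: severity='critical' → inner[sla_hours < 16] → 42
ticket_id=40: severity='low' → outer ELSE → 33
ticket_id=41: severity='medium' → outer ELSE → 33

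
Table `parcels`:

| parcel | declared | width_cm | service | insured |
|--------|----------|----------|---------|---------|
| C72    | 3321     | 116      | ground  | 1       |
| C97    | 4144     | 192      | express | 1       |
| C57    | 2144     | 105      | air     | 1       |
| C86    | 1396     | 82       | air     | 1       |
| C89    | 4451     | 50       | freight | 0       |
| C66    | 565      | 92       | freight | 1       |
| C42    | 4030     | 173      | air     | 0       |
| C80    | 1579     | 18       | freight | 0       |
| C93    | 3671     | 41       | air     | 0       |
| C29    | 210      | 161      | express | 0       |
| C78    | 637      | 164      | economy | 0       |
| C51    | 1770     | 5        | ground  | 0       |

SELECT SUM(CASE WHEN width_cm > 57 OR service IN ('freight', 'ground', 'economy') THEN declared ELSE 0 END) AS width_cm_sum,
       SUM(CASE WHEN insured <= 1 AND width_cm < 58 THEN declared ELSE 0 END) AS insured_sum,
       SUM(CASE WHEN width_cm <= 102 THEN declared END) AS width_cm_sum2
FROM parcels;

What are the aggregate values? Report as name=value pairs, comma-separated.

[width_cm_sum: width_cm > 57 OR service IN ('freight', 'ground', 'economy')]
parcel=C72: ✓ → 3321
parcel=C97: ✓ → 4144
parcel=C57: ✓ → 2144
parcel=C86: ✓ → 1396
parcel=C89: ✓ → 4451
parcel=C66: ✓ → 565
parcel=C42: ✓ → 4030
parcel=C80: ✓ → 1579
parcel=C93: ✗
parcel=C29: ✓ → 210
parcel=C78: ✓ → 637
parcel=C51: ✓ → 1770
width_cm_sum = 3321 + 4144 + 2144 + 1396 + 4451 + 565 + 4030 + 1579 + 210 + 637 + 1770 = 24247
—
[insured_sum: insured <= 1 AND width_cm < 58]
parcel=C72: ✗
parcel=C97: ✗
parcel=C57: ✗
parcel=C86: ✗
parcel=C89: ✓ → 4451
parcel=C66: ✗
parcel=C42: ✗
parcel=C80: ✓ → 1579
parcel=C93: ✓ → 3671
parcel=C29: ✗
parcel=C78: ✗
parcel=C51: ✓ → 1770
insured_sum = 4451 + 1579 + 3671 + 1770 = 11471
—
[width_cm_sum2: width_cm <= 102]
parcel=C72: ✗
parcel=C97: ✗
parcel=C57: ✗
parcel=C86: ✓ → 1396
parcel=C89: ✓ → 4451
parcel=C66: ✓ → 565
parcel=C42: ✗
parcel=C80: ✓ → 1579
parcel=C93: ✓ → 3671
parcel=C29: ✗
parcel=C78: ✗
parcel=C51: ✓ → 1770
width_cm_sum2 = 1396 + 4451 + 565 + 1579 + 3671 + 1770 = 13432

width_cm_sum=24247, insured_sum=11471, width_cm_sum2=13432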